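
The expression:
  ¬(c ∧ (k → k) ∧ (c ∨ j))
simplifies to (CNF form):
¬c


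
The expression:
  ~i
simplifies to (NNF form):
~i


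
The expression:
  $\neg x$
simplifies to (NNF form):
$\neg x$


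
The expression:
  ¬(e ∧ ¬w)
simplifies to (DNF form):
w ∨ ¬e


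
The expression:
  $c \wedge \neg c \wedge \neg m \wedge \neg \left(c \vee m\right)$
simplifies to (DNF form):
$\text{False}$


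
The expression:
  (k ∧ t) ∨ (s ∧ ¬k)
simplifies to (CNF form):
(k ∨ s) ∧ (t ∨ ¬k)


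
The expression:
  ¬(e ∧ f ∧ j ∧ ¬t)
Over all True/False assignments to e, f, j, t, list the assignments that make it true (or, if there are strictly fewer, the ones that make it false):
is false only for:
  e=True, f=True, j=True, t=False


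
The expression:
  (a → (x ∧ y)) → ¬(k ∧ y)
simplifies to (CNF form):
(a ∨ ¬k ∨ ¬y) ∧ (¬k ∨ ¬x ∨ ¬y)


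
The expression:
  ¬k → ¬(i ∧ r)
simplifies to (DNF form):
k ∨ ¬i ∨ ¬r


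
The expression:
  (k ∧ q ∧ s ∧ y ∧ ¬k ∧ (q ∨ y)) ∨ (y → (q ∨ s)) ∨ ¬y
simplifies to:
q ∨ s ∨ ¬y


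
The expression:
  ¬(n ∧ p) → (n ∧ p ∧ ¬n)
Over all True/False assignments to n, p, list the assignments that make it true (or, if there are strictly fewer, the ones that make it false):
is true only for:
  n=True, p=True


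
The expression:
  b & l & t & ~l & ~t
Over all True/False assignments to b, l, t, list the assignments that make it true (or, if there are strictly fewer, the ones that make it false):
is never true.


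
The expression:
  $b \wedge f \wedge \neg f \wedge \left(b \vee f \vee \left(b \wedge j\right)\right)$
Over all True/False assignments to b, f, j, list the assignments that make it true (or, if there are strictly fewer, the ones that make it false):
is never true.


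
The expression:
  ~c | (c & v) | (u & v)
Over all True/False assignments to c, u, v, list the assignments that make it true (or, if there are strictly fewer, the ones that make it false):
is false only for:
  c=True, u=False, v=False;
  c=True, u=True, v=False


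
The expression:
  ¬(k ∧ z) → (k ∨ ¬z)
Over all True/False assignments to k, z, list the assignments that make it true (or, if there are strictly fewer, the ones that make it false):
is false only for:
  k=False, z=True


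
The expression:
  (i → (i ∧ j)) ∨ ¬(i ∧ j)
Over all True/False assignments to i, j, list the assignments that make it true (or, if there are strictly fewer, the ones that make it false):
is always true.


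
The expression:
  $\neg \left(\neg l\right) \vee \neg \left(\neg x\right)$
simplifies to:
$l \vee x$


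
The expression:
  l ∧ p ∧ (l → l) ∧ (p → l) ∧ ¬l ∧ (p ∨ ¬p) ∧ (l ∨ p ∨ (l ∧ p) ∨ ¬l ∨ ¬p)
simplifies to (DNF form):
False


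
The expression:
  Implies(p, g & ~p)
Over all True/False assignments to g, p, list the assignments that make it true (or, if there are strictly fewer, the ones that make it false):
is true only for:
  g=False, p=False;
  g=True, p=False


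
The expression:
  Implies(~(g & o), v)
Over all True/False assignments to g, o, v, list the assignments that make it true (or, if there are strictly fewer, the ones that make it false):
is false only for:
  g=False, o=False, v=False;
  g=False, o=True, v=False;
  g=True, o=False, v=False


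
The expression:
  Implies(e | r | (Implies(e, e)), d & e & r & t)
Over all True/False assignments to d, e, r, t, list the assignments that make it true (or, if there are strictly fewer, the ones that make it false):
is true only for:
  d=True, e=True, r=True, t=True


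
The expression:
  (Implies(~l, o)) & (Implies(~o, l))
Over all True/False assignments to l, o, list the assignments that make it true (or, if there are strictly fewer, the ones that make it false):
is false only for:
  l=False, o=False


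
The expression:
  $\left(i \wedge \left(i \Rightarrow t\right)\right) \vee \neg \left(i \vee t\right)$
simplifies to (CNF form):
$\left(i \vee \neg t\right) \wedge \left(t \vee \neg i\right)$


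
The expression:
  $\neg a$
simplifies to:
$\neg a$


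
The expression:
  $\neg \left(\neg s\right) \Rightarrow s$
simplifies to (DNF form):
$\text{True}$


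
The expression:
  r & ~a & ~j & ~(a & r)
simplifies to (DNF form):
r & ~a & ~j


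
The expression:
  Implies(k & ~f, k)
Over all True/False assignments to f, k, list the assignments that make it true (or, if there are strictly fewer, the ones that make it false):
is always true.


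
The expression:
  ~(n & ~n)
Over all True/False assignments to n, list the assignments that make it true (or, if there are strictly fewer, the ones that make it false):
is always true.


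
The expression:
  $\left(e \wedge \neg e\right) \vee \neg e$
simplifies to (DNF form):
$\neg e$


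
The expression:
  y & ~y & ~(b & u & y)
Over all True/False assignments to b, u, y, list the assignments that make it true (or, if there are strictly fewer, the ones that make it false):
is never true.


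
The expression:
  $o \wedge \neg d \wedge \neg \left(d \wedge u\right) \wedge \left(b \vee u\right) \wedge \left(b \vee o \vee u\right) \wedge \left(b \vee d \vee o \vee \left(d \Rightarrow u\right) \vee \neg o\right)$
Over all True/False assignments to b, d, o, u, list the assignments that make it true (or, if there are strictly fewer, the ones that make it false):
is true only for:
  b=False, d=False, o=True, u=True;
  b=True, d=False, o=True, u=False;
  b=True, d=False, o=True, u=True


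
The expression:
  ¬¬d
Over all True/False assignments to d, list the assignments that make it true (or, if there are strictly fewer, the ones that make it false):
is true only for:
  d=True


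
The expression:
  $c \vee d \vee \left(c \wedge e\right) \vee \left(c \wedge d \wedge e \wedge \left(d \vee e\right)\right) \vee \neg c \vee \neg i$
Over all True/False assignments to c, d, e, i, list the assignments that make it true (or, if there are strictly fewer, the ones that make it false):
is always true.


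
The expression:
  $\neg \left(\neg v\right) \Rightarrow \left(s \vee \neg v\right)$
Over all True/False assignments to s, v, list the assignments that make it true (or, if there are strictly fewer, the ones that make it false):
is false only for:
  s=False, v=True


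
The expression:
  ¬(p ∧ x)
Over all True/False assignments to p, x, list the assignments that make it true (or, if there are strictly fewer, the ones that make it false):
is false only for:
  p=True, x=True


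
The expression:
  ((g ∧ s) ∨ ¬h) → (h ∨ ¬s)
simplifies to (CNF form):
h ∨ ¬s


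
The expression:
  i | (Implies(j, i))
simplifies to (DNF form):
i | ~j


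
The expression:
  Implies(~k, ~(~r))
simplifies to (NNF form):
k | r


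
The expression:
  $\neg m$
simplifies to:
$\neg m$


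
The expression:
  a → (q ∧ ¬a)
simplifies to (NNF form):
¬a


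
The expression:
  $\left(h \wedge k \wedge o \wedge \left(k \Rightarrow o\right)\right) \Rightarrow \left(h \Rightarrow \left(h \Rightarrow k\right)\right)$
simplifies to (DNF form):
$\text{True}$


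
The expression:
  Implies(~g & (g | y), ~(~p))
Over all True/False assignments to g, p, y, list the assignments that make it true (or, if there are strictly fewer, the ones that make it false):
is false only for:
  g=False, p=False, y=True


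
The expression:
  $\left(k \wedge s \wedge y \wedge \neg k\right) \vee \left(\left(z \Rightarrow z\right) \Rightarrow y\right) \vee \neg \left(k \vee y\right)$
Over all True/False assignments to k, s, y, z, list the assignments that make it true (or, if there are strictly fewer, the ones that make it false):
is false only for:
  k=True, s=False, y=False, z=False;
  k=True, s=False, y=False, z=True;
  k=True, s=True, y=False, z=False;
  k=True, s=True, y=False, z=True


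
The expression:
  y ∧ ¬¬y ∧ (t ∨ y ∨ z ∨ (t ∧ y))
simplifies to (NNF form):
y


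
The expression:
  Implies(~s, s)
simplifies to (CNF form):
s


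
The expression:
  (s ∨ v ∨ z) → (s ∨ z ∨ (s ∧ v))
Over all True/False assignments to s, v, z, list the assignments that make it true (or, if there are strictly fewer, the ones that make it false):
is false only for:
  s=False, v=True, z=False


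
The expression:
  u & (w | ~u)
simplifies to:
u & w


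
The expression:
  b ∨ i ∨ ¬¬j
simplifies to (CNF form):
b ∨ i ∨ j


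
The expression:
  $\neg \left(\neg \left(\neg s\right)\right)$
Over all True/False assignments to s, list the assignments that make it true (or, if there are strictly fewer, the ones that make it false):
is true only for:
  s=False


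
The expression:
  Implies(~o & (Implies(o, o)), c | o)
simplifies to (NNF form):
c | o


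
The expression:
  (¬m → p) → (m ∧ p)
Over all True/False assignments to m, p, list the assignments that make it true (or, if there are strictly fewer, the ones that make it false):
is true only for:
  m=False, p=False;
  m=True, p=True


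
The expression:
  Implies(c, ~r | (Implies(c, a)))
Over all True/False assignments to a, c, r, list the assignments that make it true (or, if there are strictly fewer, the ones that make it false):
is false only for:
  a=False, c=True, r=True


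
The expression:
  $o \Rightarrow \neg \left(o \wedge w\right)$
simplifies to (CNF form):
$\neg o \vee \neg w$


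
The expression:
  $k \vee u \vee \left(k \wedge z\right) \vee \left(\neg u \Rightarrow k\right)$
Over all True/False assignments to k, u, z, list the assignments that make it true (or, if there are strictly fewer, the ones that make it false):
is false only for:
  k=False, u=False, z=False;
  k=False, u=False, z=True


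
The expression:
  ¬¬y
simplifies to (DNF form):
y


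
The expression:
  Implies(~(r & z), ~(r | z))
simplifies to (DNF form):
(r & z) | (~r & ~z)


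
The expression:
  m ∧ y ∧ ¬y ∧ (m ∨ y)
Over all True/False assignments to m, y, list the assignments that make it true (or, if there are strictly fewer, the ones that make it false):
is never true.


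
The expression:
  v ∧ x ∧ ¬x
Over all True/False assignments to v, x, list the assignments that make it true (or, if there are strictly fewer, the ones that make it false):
is never true.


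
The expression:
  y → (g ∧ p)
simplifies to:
(g ∧ p) ∨ ¬y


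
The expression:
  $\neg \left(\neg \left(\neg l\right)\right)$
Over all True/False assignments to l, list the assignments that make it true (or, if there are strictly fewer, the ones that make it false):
is true only for:
  l=False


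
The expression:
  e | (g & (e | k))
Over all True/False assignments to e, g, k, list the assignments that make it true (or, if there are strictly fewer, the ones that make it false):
is false only for:
  e=False, g=False, k=False;
  e=False, g=False, k=True;
  e=False, g=True, k=False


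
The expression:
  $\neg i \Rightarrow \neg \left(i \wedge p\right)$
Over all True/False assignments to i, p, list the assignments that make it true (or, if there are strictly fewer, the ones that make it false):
is always true.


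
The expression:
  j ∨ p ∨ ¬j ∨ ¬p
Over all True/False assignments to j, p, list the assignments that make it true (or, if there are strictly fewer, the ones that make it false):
is always true.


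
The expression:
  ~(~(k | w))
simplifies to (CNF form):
k | w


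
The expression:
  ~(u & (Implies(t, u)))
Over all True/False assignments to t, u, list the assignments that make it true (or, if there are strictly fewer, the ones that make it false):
is true only for:
  t=False, u=False;
  t=True, u=False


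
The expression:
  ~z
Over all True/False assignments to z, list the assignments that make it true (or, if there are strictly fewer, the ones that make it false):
is true only for:
  z=False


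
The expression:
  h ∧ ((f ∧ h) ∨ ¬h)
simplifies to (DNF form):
f ∧ h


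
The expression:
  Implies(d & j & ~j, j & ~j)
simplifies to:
True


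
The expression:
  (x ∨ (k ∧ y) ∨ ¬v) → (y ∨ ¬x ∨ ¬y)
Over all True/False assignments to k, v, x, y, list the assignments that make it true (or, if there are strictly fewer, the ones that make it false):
is always true.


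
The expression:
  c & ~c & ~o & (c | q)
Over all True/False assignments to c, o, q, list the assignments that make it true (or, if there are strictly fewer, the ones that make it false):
is never true.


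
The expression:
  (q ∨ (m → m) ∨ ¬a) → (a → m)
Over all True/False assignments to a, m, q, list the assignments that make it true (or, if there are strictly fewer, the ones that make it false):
is false only for:
  a=True, m=False, q=False;
  a=True, m=False, q=True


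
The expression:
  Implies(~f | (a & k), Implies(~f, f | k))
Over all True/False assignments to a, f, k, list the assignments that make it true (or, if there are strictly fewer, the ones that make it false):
is false only for:
  a=False, f=False, k=False;
  a=True, f=False, k=False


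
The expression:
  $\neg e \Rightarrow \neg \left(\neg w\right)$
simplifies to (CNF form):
$e \vee w$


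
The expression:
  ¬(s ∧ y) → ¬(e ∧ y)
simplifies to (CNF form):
s ∨ ¬e ∨ ¬y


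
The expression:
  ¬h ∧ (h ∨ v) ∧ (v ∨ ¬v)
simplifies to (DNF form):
v ∧ ¬h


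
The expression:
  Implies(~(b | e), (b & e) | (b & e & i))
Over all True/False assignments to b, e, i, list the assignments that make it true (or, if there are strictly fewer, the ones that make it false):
is false only for:
  b=False, e=False, i=False;
  b=False, e=False, i=True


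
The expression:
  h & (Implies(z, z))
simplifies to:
h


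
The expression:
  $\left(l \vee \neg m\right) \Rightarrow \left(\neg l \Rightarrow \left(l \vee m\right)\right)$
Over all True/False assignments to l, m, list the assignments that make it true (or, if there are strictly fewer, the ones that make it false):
is false only for:
  l=False, m=False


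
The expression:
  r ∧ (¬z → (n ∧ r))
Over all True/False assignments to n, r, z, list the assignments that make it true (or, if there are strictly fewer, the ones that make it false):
is true only for:
  n=False, r=True, z=True;
  n=True, r=True, z=False;
  n=True, r=True, z=True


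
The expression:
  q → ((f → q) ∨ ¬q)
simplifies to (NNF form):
True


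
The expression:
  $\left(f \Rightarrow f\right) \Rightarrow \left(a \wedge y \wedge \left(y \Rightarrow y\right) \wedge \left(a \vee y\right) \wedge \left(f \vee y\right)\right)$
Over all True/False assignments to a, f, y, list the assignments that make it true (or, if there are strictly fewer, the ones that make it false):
is true only for:
  a=True, f=False, y=True;
  a=True, f=True, y=True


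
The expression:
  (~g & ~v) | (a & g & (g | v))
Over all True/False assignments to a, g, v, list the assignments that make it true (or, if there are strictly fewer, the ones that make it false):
is true only for:
  a=False, g=False, v=False;
  a=True, g=False, v=False;
  a=True, g=True, v=False;
  a=True, g=True, v=True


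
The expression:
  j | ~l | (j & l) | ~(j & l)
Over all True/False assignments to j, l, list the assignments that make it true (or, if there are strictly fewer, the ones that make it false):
is always true.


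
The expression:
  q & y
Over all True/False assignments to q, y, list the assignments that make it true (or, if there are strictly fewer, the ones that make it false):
is true only for:
  q=True, y=True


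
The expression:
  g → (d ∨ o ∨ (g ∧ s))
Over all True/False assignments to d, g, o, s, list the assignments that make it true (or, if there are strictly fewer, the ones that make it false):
is false only for:
  d=False, g=True, o=False, s=False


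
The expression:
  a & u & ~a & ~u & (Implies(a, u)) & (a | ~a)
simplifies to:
False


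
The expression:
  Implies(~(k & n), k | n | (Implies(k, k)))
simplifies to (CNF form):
True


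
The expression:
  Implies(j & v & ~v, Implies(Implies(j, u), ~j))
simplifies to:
True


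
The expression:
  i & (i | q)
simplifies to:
i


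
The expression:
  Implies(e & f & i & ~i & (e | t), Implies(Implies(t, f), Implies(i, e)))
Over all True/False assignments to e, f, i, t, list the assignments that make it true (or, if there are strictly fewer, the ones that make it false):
is always true.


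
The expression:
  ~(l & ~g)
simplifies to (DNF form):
g | ~l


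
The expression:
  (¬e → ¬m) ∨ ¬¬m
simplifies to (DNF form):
True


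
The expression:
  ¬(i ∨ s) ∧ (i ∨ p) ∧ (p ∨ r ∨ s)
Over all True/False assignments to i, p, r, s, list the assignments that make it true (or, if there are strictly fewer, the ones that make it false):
is true only for:
  i=False, p=True, r=False, s=False;
  i=False, p=True, r=True, s=False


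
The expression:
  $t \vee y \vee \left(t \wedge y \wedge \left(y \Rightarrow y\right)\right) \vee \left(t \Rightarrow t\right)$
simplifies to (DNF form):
$\text{True}$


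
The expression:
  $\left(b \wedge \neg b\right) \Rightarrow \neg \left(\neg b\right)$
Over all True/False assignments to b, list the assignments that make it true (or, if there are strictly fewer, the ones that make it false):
is always true.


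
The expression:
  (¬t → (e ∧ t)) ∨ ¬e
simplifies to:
t ∨ ¬e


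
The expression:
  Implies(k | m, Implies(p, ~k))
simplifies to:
~k | ~p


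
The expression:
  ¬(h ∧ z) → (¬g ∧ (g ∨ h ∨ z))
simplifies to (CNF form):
(h ∨ z) ∧ (h ∨ ¬g) ∧ (z ∨ ¬g)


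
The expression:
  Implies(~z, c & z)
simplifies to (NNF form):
z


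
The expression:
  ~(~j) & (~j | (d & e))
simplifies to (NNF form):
d & e & j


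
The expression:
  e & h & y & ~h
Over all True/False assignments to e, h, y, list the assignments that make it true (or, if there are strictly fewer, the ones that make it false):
is never true.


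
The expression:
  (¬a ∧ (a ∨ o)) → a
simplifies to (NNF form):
a ∨ ¬o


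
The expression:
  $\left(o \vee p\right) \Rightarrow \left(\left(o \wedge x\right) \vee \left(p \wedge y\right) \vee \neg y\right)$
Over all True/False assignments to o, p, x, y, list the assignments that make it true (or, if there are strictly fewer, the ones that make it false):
is false only for:
  o=True, p=False, x=False, y=True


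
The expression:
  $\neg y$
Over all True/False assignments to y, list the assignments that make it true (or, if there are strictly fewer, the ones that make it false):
is true only for:
  y=False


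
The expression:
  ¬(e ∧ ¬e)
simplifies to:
True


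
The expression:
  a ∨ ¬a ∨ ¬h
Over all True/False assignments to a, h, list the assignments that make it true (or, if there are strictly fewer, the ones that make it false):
is always true.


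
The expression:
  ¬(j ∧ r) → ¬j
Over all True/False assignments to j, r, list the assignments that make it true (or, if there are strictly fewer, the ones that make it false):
is false only for:
  j=True, r=False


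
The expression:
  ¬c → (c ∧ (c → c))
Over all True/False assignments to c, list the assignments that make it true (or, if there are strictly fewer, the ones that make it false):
is true only for:
  c=True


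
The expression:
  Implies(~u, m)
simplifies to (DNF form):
m | u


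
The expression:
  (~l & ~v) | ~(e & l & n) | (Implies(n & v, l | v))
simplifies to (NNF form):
True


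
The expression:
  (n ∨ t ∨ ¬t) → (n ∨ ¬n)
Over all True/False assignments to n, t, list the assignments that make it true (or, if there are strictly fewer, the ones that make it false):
is always true.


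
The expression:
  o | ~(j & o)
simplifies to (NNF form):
True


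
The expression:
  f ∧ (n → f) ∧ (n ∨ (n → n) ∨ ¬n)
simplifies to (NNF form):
f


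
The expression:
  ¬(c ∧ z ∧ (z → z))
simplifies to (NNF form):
¬c ∨ ¬z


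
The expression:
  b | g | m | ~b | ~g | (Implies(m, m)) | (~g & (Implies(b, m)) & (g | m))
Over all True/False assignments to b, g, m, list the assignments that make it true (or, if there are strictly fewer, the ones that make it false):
is always true.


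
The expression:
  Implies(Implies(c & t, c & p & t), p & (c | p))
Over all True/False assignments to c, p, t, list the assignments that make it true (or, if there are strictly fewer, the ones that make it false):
is false only for:
  c=False, p=False, t=False;
  c=False, p=False, t=True;
  c=True, p=False, t=False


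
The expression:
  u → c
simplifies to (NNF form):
c ∨ ¬u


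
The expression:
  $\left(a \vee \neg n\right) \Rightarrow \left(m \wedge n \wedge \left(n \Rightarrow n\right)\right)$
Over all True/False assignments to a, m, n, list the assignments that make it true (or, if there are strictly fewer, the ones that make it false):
is true only for:
  a=False, m=False, n=True;
  a=False, m=True, n=True;
  a=True, m=True, n=True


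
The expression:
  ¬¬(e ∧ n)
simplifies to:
e ∧ n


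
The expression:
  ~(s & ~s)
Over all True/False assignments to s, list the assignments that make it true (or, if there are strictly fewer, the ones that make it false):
is always true.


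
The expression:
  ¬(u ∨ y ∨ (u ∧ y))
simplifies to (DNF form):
¬u ∧ ¬y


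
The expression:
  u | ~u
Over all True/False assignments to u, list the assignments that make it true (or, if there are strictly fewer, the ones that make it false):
is always true.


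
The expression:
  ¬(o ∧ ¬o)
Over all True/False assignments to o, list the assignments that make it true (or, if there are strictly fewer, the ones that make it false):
is always true.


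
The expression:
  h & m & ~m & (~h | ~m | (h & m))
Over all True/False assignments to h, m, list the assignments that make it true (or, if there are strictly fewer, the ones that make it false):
is never true.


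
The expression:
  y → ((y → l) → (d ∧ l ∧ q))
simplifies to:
(d ∧ q) ∨ ¬l ∨ ¬y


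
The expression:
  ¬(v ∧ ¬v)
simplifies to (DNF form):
True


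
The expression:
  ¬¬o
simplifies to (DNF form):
o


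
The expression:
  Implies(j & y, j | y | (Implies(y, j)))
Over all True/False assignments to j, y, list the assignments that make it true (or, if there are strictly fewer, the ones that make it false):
is always true.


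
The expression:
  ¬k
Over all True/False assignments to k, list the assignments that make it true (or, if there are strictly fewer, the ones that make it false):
is true only for:
  k=False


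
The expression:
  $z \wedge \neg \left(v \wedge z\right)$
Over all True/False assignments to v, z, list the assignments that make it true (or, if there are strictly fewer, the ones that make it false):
is true only for:
  v=False, z=True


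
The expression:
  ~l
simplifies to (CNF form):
~l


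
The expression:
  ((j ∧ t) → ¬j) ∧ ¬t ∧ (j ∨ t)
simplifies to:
j ∧ ¬t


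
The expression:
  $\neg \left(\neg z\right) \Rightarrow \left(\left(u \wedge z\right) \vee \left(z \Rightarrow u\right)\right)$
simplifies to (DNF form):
$u \vee \neg z$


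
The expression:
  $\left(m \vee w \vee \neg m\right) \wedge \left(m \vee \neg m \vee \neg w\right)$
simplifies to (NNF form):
$\text{True}$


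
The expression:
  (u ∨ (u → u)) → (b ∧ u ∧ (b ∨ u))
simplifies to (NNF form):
b ∧ u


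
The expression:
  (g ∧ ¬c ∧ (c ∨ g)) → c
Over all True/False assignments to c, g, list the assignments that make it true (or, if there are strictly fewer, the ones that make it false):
is false only for:
  c=False, g=True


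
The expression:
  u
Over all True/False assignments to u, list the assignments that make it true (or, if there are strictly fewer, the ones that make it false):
is true only for:
  u=True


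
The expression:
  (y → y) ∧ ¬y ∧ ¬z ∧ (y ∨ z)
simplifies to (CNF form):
False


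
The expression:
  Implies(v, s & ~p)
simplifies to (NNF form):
~v | (s & ~p)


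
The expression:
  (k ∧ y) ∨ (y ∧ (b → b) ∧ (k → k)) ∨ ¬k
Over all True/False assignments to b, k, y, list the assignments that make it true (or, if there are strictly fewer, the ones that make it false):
is false only for:
  b=False, k=True, y=False;
  b=True, k=True, y=False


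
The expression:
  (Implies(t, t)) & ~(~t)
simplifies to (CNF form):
t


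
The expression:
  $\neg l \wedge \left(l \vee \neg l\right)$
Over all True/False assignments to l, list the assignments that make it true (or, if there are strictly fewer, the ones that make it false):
is true only for:
  l=False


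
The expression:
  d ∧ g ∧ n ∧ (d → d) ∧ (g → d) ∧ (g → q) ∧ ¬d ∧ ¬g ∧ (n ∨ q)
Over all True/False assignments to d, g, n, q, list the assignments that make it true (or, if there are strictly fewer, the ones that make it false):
is never true.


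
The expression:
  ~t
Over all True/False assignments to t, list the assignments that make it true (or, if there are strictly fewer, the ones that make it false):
is true only for:
  t=False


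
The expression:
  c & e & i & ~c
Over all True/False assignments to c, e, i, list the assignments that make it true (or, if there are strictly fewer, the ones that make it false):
is never true.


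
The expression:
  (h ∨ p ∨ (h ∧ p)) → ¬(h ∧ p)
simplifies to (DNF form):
¬h ∨ ¬p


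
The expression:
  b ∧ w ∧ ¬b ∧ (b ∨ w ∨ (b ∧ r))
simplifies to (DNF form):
False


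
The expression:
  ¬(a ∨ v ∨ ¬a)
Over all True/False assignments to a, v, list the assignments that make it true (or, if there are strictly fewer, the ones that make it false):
is never true.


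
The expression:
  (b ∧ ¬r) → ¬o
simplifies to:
r ∨ ¬b ∨ ¬o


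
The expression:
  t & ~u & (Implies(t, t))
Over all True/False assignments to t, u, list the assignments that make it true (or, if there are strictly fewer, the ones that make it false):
is true only for:
  t=True, u=False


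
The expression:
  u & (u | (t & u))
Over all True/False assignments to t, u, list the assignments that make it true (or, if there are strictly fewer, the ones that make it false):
is true only for:
  t=False, u=True;
  t=True, u=True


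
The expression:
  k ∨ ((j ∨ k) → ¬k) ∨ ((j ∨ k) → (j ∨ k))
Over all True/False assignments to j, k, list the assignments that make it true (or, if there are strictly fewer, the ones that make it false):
is always true.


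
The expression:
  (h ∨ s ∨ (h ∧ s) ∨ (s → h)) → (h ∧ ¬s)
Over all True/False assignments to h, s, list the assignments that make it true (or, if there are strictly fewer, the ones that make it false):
is true only for:
  h=True, s=False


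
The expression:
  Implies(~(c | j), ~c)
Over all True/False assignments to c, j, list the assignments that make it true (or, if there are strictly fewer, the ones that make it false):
is always true.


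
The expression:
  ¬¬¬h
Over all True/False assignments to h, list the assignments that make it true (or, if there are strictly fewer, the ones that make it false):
is true only for:
  h=False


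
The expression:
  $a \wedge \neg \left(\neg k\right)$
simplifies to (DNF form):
$a \wedge k$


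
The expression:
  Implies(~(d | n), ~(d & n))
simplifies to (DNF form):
True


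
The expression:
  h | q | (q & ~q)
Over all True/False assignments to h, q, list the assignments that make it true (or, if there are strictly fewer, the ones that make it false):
is false only for:
  h=False, q=False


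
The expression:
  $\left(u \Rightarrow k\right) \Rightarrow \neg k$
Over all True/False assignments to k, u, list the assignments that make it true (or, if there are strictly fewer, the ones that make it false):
is true only for:
  k=False, u=False;
  k=False, u=True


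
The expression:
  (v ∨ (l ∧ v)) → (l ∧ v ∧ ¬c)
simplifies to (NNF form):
(l ∧ ¬c) ∨ ¬v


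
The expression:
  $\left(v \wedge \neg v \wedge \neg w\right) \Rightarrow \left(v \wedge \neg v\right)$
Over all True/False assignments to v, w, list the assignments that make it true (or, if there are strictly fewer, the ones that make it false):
is always true.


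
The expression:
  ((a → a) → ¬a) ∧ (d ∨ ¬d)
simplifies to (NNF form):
¬a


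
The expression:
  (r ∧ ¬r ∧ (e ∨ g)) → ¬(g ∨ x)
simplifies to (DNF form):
True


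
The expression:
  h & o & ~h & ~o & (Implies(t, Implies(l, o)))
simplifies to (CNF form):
False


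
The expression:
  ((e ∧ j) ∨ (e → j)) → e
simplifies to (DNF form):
e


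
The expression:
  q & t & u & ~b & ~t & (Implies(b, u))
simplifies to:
False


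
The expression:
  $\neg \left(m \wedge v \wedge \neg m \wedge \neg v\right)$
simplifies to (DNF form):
$\text{True}$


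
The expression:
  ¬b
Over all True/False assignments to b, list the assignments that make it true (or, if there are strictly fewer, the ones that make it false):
is true only for:
  b=False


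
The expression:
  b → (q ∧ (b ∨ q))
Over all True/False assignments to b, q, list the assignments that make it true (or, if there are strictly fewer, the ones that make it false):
is false only for:
  b=True, q=False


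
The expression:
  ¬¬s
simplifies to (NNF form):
s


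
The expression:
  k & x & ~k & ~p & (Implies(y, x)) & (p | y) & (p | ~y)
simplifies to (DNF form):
False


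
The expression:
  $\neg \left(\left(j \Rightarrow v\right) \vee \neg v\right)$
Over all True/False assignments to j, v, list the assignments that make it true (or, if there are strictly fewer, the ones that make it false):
is never true.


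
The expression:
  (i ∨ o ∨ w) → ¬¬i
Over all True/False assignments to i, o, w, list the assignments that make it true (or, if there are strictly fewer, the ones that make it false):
is false only for:
  i=False, o=False, w=True;
  i=False, o=True, w=False;
  i=False, o=True, w=True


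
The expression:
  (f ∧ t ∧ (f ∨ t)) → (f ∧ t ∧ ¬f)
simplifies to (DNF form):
¬f ∨ ¬t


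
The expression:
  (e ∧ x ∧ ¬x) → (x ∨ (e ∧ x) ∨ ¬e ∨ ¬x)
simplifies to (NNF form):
True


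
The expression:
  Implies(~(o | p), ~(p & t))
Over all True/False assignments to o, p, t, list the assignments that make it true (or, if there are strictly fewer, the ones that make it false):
is always true.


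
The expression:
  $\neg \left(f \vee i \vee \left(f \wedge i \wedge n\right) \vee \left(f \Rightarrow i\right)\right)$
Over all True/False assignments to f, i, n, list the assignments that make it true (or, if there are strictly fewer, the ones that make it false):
is never true.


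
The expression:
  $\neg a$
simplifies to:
$\neg a$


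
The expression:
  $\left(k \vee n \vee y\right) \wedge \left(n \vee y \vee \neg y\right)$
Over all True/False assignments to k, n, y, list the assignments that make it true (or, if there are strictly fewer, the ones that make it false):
is false only for:
  k=False, n=False, y=False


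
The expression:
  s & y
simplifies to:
s & y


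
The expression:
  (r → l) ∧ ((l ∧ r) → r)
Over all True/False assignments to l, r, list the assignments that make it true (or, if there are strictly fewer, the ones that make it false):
is false only for:
  l=False, r=True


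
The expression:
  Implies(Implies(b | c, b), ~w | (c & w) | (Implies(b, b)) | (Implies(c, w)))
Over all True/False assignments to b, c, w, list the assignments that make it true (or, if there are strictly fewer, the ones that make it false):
is always true.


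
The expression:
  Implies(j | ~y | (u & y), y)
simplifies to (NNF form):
y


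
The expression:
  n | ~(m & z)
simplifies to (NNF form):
n | ~m | ~z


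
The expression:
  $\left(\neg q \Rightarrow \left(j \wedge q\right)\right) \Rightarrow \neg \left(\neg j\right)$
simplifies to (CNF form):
$j \vee \neg q$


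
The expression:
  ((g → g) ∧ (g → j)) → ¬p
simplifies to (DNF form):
(g ∧ ¬j) ∨ ¬p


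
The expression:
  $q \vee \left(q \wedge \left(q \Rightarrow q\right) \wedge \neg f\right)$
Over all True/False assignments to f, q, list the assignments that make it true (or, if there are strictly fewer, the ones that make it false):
is true only for:
  f=False, q=True;
  f=True, q=True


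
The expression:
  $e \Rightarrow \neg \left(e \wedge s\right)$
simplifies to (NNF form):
$\neg e \vee \neg s$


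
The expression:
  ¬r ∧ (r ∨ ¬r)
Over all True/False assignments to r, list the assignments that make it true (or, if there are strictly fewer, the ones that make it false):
is true only for:
  r=False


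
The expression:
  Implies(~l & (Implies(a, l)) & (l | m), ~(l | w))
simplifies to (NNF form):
a | l | ~m | ~w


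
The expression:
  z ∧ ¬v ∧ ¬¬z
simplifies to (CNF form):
z ∧ ¬v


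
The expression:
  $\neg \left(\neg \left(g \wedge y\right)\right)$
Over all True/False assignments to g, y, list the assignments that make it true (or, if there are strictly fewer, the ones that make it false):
is true only for:
  g=True, y=True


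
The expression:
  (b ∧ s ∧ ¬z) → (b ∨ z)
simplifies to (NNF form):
True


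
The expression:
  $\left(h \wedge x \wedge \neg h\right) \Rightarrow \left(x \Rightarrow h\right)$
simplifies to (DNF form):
$\text{True}$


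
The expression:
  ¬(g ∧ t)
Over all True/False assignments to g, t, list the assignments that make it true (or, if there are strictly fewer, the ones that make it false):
is false only for:
  g=True, t=True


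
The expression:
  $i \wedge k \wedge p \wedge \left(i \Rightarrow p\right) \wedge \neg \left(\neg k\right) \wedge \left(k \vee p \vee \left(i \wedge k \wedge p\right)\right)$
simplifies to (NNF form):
$i \wedge k \wedge p$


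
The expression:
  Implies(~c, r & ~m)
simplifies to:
c | (r & ~m)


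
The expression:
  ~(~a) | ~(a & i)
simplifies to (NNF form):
True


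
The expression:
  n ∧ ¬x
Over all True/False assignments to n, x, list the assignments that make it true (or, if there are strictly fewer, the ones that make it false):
is true only for:
  n=True, x=False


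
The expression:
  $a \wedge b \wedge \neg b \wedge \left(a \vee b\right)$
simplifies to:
$\text{False}$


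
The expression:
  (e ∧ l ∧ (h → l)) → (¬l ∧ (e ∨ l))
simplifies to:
¬e ∨ ¬l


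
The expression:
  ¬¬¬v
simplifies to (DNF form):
¬v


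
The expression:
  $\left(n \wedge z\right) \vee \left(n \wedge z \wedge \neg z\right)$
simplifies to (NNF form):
$n \wedge z$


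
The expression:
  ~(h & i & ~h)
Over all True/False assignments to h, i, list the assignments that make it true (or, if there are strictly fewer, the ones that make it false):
is always true.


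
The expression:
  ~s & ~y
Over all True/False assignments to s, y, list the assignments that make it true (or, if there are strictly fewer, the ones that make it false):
is true only for:
  s=False, y=False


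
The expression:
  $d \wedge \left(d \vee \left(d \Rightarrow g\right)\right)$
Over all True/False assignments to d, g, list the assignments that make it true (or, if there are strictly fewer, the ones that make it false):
is true only for:
  d=True, g=False;
  d=True, g=True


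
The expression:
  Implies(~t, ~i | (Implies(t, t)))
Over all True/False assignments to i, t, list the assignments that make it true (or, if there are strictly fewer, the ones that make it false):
is always true.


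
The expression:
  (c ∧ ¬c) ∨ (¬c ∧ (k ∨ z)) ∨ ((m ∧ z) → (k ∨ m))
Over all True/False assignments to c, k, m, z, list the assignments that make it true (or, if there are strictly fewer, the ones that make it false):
is always true.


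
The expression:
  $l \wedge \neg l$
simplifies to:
$\text{False}$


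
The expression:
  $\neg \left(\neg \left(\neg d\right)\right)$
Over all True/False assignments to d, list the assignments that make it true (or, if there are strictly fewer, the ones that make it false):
is true only for:
  d=False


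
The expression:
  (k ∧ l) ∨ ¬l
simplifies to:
k ∨ ¬l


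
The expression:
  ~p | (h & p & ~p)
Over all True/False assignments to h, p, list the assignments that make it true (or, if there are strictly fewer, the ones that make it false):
is true only for:
  h=False, p=False;
  h=True, p=False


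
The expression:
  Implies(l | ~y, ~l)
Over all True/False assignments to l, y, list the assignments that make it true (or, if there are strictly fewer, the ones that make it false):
is true only for:
  l=False, y=False;
  l=False, y=True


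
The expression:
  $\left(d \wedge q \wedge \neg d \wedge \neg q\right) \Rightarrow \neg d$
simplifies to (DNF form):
$\text{True}$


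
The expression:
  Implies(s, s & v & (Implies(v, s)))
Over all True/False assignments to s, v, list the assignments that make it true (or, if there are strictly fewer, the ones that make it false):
is false only for:
  s=True, v=False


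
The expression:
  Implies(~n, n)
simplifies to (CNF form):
n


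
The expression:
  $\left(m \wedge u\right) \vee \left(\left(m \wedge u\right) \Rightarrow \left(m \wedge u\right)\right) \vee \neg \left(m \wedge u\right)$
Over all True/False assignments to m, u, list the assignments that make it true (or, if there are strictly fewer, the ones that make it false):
is always true.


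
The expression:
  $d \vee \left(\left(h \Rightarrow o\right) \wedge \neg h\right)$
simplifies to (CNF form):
$d \vee \neg h$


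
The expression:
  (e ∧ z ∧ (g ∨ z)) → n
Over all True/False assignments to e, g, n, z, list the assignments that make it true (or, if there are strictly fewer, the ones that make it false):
is false only for:
  e=True, g=False, n=False, z=True;
  e=True, g=True, n=False, z=True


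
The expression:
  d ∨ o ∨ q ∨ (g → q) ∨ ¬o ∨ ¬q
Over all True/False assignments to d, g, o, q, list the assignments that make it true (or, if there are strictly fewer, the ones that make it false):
is always true.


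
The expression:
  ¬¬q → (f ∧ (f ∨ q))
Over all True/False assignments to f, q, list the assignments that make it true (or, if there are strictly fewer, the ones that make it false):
is false only for:
  f=False, q=True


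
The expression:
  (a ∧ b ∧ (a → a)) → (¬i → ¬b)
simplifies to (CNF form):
i ∨ ¬a ∨ ¬b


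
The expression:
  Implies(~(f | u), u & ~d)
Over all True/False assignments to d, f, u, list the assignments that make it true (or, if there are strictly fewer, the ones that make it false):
is false only for:
  d=False, f=False, u=False;
  d=True, f=False, u=False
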